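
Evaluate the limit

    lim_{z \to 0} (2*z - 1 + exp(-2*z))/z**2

Direct substitution gives 0/0.
Apply L'Hôpital: lim (2 - 2*e^(-2*z))/(2*z), still 0/0.
After 2 applications of L'Hôpital's rule the quotient is (4*e^(-2*z))/(2); substituting z = 0 gives 2.

2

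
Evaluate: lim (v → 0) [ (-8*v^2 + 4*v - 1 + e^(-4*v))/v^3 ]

Direct substitution gives 0/0.
Apply L'Hôpital: lim (-16*v + 4 - 4*e^(-4*v))/(3*v^2), still 0/0.
Apply L'Hôpital: lim (-16 + 16*e^(-4*v))/(6*v), still 0/0.
After 3 applications of L'Hôpital's rule the quotient is (-64*e^(-4*v))/(6); substituting v = 0 gives -32/3.

-32/3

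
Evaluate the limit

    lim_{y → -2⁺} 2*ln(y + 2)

-∞

As y → -2⁺, y + 2 → 0⁺ and ln(y + 2) → −∞.
Multiplying by 2 gives -∞.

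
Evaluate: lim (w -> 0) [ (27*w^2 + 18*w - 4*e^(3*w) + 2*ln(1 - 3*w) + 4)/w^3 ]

-36

Substitution gives 0/0; apply L'Hôpital's rule 3 times.
After differentiating numerator and denominator 3 times the quotient is (-108*e^(3*w) + 108/(3*w - 1)^3)/(6); at w = 0 this is -36.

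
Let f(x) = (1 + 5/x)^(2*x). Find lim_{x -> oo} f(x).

e^(10)

The base → 1 and the exponent → ∞: a 1^∞ form.
Take logarithms: (2x)·ln(1 + 5/x). Since ln(1+u) ~ u for small u, this behaves like (2x)·(5/x) → 10.
So the limit is e^(10).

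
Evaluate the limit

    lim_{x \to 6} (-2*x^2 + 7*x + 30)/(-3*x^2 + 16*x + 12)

At x = 6 both the top and bottom vanish — a removable singularity. Factoring out (x - 6) from each leaves (-2*x - 5)/(-3*x - 2), which at x = 6 equals 17/20.

17/20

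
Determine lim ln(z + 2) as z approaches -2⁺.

As z → -2⁺, z + 2 → 0⁺ and ln(z + 2) → −∞.
Multiplying by 1 gives -∞.

-∞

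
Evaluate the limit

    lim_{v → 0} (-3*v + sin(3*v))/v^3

-9/2

Direct substitution gives 0/0.
Apply L'Hôpital: lim (3*cos(3*v) - 3)/(3*v^2), still 0/0.
Apply L'Hôpital: lim (-9*sin(3*v))/(6*v), still 0/0.
After 3 applications of L'Hôpital's rule the quotient is (-27*cos(3*v))/(6); substituting v = 0 gives -9/2.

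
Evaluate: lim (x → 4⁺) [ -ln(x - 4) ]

∞

As x → 4⁺, x - 4 → 0⁺ and ln(x - 4) → −∞.
Multiplying by -1 gives ∞.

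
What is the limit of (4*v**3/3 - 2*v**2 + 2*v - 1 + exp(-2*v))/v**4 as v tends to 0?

2/3

Direct substitution gives 0/0.
Apply L'Hôpital: lim (4*v^2 - 4*v + 2 - 2*e^(-2*v))/(4*v^3), still 0/0.
Apply L'Hôpital: lim (8*v - 4 + 4*e^(-2*v))/(12*v^2), still 0/0.
Apply L'Hôpital: lim (8 - 8*e^(-2*v))/(24*v), still 0/0.
After 4 applications of L'Hôpital's rule the quotient is (16*e^(-2*v))/(24); substituting v = 0 gives 2/3.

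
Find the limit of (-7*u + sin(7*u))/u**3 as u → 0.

Direct substitution gives 0/0.
Apply L'Hôpital: lim (7*cos(7*u) - 7)/(3*u^2), still 0/0.
Apply L'Hôpital: lim (-49*sin(7*u))/(6*u), still 0/0.
After 3 applications of L'Hôpital's rule the quotient is (-343*cos(7*u))/(6); substituting u = 0 gives -343/6.

-343/6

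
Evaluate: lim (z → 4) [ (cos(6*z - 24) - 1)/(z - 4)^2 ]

Direct substitution gives 0/0.
Apply L'Hôpital: lim (-6*sin(6*z - 24))/(2*z - 8), still 0/0.
After 2 applications of L'Hôpital's rule the quotient is (-36*cos(6*z - 24))/(2); substituting z = 4 gives -18.

-18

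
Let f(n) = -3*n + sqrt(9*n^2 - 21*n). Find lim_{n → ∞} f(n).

-7/2

An ∞ − ∞ form. Rationalising with the conjugate, the difference becomes (-21n) / (√(9*n^2 - 21*n) + 3n).
For large n the denominator behaves like 2·3n, so the quotient tends to -21/6 = -7/2.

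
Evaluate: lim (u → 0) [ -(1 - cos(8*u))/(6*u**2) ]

-16/3

Substitution gives 0/0.
Use (1 − cos θ)/θ² → 1/2 with θ = 8u: the limit is 8²/(2·(-6)) = -16/3.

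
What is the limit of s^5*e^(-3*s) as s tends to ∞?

0

Write as s^5/e^{3s}, an ∞/∞ form.
Exponential growth dominates any polynomial, so repeated L'Hôpital (or the standard result) gives 0.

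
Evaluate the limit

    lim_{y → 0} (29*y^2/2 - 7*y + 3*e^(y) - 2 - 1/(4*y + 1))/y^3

Substitution gives 0/0 (the numerator vanishes to order 3).
Expand each term to order y^3: the coefficient of y^3 in −1/(1 + 4y) is 64 and in 3·e^(y) is 1/2.
Lower-order terms cancel with the polynomial part, so the numerator is (129/2)·y^3 + o(y^3), and the limit is (129/2)/(1) = 129/2.

129/2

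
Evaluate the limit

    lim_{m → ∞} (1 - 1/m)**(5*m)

e^(-5)

The base → 1 and the exponent → ∞: a 1^∞ form.
Take logarithms: (5m)·ln(1 - 1/m). Since ln(1+u) ~ u for small u, this behaves like (5m)·(-1/m) → -5.
So the limit is e^(-5).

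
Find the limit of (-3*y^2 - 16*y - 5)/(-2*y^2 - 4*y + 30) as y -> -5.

7/8

At y = -5 both the top and bottom vanish — a removable singularity. Factoring out (y + 5) from each leaves (-3*y - 1)/(6 - 2*y), which at y = -5 equals 7/8.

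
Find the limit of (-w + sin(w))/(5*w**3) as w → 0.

-1/30

Direct substitution gives 0/0.
Apply L'Hôpital: lim (cos(w) - 1)/(15*w^2), still 0/0.
Apply L'Hôpital: lim (-sin(w))/(30*w), still 0/0.
After 3 applications of L'Hôpital's rule the quotient is (-cos(w))/(30); substituting w = 0 gives -1/30.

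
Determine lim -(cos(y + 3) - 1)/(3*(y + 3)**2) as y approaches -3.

Direct substitution gives 0/0.
Apply L'Hôpital: lim (-sin(y + 3))/(-6*y - 18), still 0/0.
After 2 applications of L'Hôpital's rule the quotient is (-cos(y + 3))/(-6); substituting y = -3 gives 1/6.

1/6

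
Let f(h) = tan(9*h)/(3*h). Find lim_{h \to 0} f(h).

3

Substitution gives 0/0.
Since tan(u)/u → 1 as u → 0, tan(9h)/(9h) → 1 and the limit is 9/3 = 3.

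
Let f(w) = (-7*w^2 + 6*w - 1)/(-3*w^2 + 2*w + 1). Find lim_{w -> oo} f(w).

Numerator and denominator both have degree 2.
Dividing every term by w^2, all lower-order terms vanish and the limit is the ratio of leading coefficients, -7/(-3) = 7/3.

7/3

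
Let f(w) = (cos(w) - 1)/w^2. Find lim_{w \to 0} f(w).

-1/2

Direct substitution gives 0/0.
Apply L'Hôpital: lim (-sin(w))/(2*w), still 0/0.
After 2 applications of L'Hôpital's rule the quotient is (-cos(w))/(2); substituting w = 0 gives -1/2.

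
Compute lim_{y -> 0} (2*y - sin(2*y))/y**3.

4/3

Direct substitution gives 0/0.
Apply L'Hôpital: lim (2 - 2*cos(2*y))/(3*y^2), still 0/0.
Apply L'Hôpital: lim (4*sin(2*y))/(6*y), still 0/0.
After 3 applications of L'Hôpital's rule the quotient is (8*cos(2*y))/(6); substituting y = 0 gives 4/3.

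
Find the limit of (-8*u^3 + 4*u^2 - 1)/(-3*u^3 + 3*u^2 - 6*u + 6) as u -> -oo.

Numerator and denominator both have degree 3.
Dividing every term by u^3, all lower-order terms vanish and the limit is the ratio of leading coefficients, -8/(-3) = 8/3.

8/3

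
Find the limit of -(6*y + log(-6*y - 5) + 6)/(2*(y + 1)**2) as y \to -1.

9

Direct substitution gives 0/0.
Apply L'Hôpital: lim (6 - 6/(-6*y - 5))/(-4*y - 4), still 0/0.
After 2 applications of L'Hôpital's rule the quotient is (-36/(-6*y - 5)^2)/(-4); substituting y = -1 gives 9.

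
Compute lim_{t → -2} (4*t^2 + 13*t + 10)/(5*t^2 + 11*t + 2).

1/3

Direct substitution gives 0/0, so factor. Both numerator and denominator have (t + 2) as a factor.
After cancelling, the expression reduces to (4*t + 5)/(5*t + 1).
Substituting t = -2 gives 1/3.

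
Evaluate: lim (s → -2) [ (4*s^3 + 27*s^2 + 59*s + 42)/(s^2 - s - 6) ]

1/5

Direct substitution gives 0/0, so factor. Both numerator and denominator have (s + 2) as a factor.
After cancelling, the expression reduces to (4*s^2 + 19*s + 21)/(s - 3).
Substituting s = -2 gives 1/5.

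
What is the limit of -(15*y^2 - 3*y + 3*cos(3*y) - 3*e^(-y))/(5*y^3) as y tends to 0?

Substitution gives 0/0 (the numerator vanishes to order 3).
Expand each term to order y^3: the coefficient of y^3 in -3·e^(-y) is 1/2 and in 3·cos(3y) is 0.
Lower-order terms cancel with the polynomial part, so the numerator is (1/2)·y^3 + o(y^3), and the limit is (1/2)/(-5) = -1/10.

-1/10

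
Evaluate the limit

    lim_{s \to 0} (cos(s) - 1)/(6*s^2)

Direct substitution gives 0/0.
Apply L'Hôpital: lim (-sin(s))/(12*s), still 0/0.
After 2 applications of L'Hôpital's rule the quotient is (-cos(s))/(12); substituting s = 0 gives -1/12.

-1/12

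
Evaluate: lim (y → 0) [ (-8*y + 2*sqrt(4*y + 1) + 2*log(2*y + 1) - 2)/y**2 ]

Substitution gives 0/0; apply L'Hôpital's rule 2 times.
After differentiating numerator and denominator 2 times the quotient is (-8/(4*y + 1)^(3/2) - 8/(2*y + 1)^2)/(2); at y = 0 this is -8.

-8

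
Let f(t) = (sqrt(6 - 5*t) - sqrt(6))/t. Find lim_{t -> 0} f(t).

-5*√(6)/12

A 0/0 form; rationalise with √(6 - 5t) + √6. This collapses the numerator to -5t, leaving -5/(√(6 - 5t) + √6) → -5/(2√6) = -5*√(6)/12.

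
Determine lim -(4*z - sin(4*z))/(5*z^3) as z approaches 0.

-32/15

Direct substitution gives 0/0.
Apply L'Hôpital: lim (4 - 4*cos(4*z))/(-15*z^2), still 0/0.
Apply L'Hôpital: lim (16*sin(4*z))/(-30*z), still 0/0.
After 3 applications of L'Hôpital's rule the quotient is (64*cos(4*z))/(-30); substituting z = 0 gives -32/15.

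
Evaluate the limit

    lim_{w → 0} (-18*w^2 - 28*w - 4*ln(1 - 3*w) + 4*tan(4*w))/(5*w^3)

Substitution gives 0/0 (the numerator vanishes to order 3).
Expand each term to order w^3: the coefficient of w^3 in 4·tan(4w) is 256/3 and in -4·ln(1 - 3w) is 36.
Lower-order terms cancel with the polynomial part, so the numerator is (364/3)·w^3 + o(w^3), and the limit is (364/3)/(5) = 364/15.

364/15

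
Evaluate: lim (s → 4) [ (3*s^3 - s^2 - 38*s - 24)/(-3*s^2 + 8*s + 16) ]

Since s = 4 makes numerator and denominator zero, (s - 4) divides both.
Cancelling it gives (3*s^2 + 11*s + 6)/(-3*s - 4); now plug in s = 4 to get -49/8.

-49/8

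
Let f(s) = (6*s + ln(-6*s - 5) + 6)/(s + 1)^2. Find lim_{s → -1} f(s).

-18

Direct substitution gives 0/0.
Apply L'Hôpital: lim (6 - 6/(-6*s - 5))/(2*s + 2), still 0/0.
After 2 applications of L'Hôpital's rule the quotient is (-36/(-6*s - 5)^2)/(2); substituting s = -1 gives -18.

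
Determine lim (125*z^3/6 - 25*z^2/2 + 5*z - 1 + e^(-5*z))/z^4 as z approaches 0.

Direct substitution gives 0/0.
Apply L'Hôpital: lim (125*z^2/2 - 25*z + 5 - 5*e^(-5*z))/(4*z^3), still 0/0.
Apply L'Hôpital: lim (125*z - 25 + 25*e^(-5*z))/(12*z^2), still 0/0.
Apply L'Hôpital: lim (125 - 125*e^(-5*z))/(24*z), still 0/0.
After 4 applications of L'Hôpital's rule the quotient is (625*e^(-5*z))/(24); substituting z = 0 gives 625/24.

625/24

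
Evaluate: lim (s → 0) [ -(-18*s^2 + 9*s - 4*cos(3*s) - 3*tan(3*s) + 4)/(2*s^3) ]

Substitution gives 0/0; apply L'Hôpital's rule 3 times.
After differentiating numerator and denominator 3 times the quotient is (-108*sin(3*s) - 486*tan(3*s)^4 - 648*tan(3*s)^2 - 162)/(-12); at s = 0 this is 27/2.

27/2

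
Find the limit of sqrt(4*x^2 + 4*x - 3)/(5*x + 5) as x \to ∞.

For large |x|, √(4*x^2 + 4*x - 3) ≈ √4·|x| and the denominator ≈ 5x.
Since x → +∞, |x| = x, giving √4/(5) = 2/5.

2/5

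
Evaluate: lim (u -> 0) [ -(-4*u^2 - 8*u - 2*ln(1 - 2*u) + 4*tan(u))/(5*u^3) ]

Substitution gives 0/0 (the numerator vanishes to order 3).
Expand each term to order u^3: the coefficient of u^3 in 4·tan(u) is 4/3 and in -2·ln(1 - 2u) is 16/3.
Lower-order terms cancel with the polynomial part, so the numerator is (20/3)·u^3 + o(u^3), and the limit is (20/3)/(-5) = -4/3.

-4/3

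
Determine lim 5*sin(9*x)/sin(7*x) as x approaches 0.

Substitution gives 0/0.
Divide numerator and denominator by x: sin(9x)/x → 9 and sin(7x)/x → 7, so the limit is 5·9/7 = 45/7.

45/7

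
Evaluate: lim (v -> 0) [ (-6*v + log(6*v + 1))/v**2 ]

Direct substitution gives 0/0.
Apply L'Hôpital: lim (-6 + 6/(6*v + 1))/(2*v), still 0/0.
After 2 applications of L'Hôpital's rule the quotient is (-36/(6*v + 1)^2)/(2); substituting v = 0 gives -18.

-18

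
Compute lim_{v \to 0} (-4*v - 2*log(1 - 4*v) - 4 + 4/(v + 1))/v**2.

20

Substitution gives 0/0; apply L'Hôpital's rule 2 times.
After differentiating numerator and denominator 2 times the quotient is (32/(4*v - 1)^2 + 8/(v + 1)^3)/(2); at v = 0 this is 20.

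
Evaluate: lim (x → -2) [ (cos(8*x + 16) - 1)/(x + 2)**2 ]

Direct substitution gives 0/0.
Apply L'Hôpital: lim (-8*sin(8*x + 16))/(2*x + 4), still 0/0.
After 2 applications of L'Hôpital's rule the quotient is (-64*cos(8*x + 16))/(2); substituting x = -2 gives -32.

-32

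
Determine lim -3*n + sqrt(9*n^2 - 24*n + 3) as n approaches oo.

An ∞ − ∞ form. Rationalising with the conjugate, the difference becomes (-24n + 3) / (√(9*n^2 - 24*n + 3) + 3n).
For large n the denominator behaves like 2·3n, so the quotient tends to -24/6 = -4.

-4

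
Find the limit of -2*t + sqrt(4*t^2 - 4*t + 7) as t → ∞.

-1

An ∞ − ∞ form. Rationalising with the conjugate, the difference becomes (-4t + 7) / (√(4*t^2 - 4*t + 7) + 2t).
For large t the denominator behaves like 2·2t, so the quotient tends to -4/4 = -1.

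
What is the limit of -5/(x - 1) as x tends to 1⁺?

As x → 1⁺, (x - 1) → 0⁺, so (x - 1)^1 → 0⁺ and -5/(x - 1)^1 → -∞.

-∞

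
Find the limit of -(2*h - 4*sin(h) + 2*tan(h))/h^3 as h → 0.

Substitution gives 0/0; apply L'Hôpital's rule 3 times.
After differentiating numerator and denominator 3 times the quotient is (4*cos(h) + 12*tan(h)^4 + 16*tan(h)^2 + 4)/(-6); at h = 0 this is -4/3.

-4/3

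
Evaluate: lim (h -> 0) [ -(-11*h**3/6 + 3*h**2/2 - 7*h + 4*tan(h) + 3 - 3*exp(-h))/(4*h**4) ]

Substitution gives 0/0; apply L'Hôpital's rule 4 times.
After differentiating numerator and denominator 4 times the quotient is ((32*(3*tan(h)^2 + 2)*e^(h)*tan(h)/cos(h)^2 - 3)*e^(-h))/(-96); at h = 0 this is 1/32.

1/32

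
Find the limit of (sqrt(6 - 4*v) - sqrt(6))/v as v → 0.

Substitution gives 0/0. Multiply numerator and denominator by the conjugate √(6 - 4v) + √6.
The numerator becomes (6 - 4v) − 6 = -4v, so the expression simplifies to -4/(√(6 - 4v) + √6).
Letting v → 0 gives -4/(2√6) = -√(6)/3.

-√(6)/3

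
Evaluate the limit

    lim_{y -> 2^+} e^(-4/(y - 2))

0

As y → 2⁺, -4/(y - 2) → −∞, so e^(-4/(y - 2)) → 0.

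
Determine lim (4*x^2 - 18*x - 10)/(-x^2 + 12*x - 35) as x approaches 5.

11

Direct substitution gives 0/0, so factor. Both numerator and denominator have (x - 5) as a factor.
After cancelling, the expression reduces to (4*x + 2)/(7 - x).
Substituting x = 5 gives 11.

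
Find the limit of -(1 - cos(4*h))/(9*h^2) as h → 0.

-8/9

Substitution gives 0/0.
Use (1 − cos u)/u² → 1/2 with u = 4h: the limit is 4²/(2·(-9)) = -8/9.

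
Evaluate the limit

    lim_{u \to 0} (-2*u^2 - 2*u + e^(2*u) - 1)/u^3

4/3

Direct substitution gives 0/0.
Apply L'Hôpital: lim (-4*u + 2*e^(2*u) - 2)/(3*u^2), still 0/0.
Apply L'Hôpital: lim (4*e^(2*u) - 4)/(6*u), still 0/0.
After 3 applications of L'Hôpital's rule the quotient is (8*e^(2*u))/(6); substituting u = 0 gives 4/3.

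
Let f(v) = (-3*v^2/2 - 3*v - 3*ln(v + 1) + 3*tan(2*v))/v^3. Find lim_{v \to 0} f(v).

7

Substitution gives 0/0; apply L'Hôpital's rule 3 times.
After differentiating numerator and denominator 3 times the quotient is (6*(8*(v + 1)^3*(3*tan(2*v)^2 + 1)/cos(2*v)^2 - 1)/(v + 1)^3)/(6); at v = 0 this is 7.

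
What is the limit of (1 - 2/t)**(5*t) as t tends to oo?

Write it as [(1 - 2/t)^t]^(5) · (1 - 2/t)^(0). The bracketed term tends to e^(-2) and the second factor to 1, so the limit is e^(-10).

e^(-10)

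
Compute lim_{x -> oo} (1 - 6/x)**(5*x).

e^(-30)

Write it as [(1 - 6/x)^x]^(5) · (1 - 6/x)^(0). The bracketed term tends to e^(-6) and the second factor to 1, so the limit is e^(-30).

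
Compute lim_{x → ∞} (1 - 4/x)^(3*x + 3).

Let L be the limit and take ln: ln L = lim (3x + 3)·ln(1 - 4/x) = lim (3x + 3)·(-4/x + O(1/x²)) = -12.
Hence L = e^(-12).

e^(-12)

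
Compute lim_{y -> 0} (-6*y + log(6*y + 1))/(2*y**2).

-9

Direct substitution gives 0/0.
Apply L'Hôpital: lim (-6 + 6/(6*y + 1))/(4*y), still 0/0.
After 2 applications of L'Hôpital's rule the quotient is (-36/(6*y + 1)^2)/(4); substituting y = 0 gives -9.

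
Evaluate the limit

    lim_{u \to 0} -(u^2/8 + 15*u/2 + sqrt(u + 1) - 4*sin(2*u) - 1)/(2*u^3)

-259/96

Substitution gives 0/0; apply L'Hôpital's rule 3 times.
After differentiating numerator and denominator 3 times the quotient is (32*cos(2*u) + 3/(8*(u + 1)^(5/2)))/(-12); at u = 0 this is -259/96.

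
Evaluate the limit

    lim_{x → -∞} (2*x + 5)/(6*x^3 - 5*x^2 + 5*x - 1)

0

The denominator has degree 3 and the numerator degree 1. Dividing numerator and denominator by x^3 sends every term to 0 except the leading denominator term, so the limit is 0.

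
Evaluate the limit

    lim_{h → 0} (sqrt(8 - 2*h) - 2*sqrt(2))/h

A 0/0 form; rationalise with √(8 - 2h) + √8. This collapses the numerator to -2h, leaving -2/(√(8 - 2h) + √8) → -2/(2√8) = -√(2)/4.

-√(2)/4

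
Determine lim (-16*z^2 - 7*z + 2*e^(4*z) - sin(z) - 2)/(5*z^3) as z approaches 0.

Substitution gives 0/0 (the numerator vanishes to order 3).
Expand each term to order z^3: the coefficient of z^3 in −sin(z) is 1/6 and in 2·e^(4z) is 64/3.
Lower-order terms cancel with the polynomial part, so the numerator is (43/2)·z^3 + o(z^3), and the limit is (43/2)/(5) = 43/10.

43/10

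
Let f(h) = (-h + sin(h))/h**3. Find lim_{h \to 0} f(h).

-1/6

Direct substitution gives 0/0.
Apply L'Hôpital: lim (cos(h) - 1)/(3*h^2), still 0/0.
Apply L'Hôpital: lim (-sin(h))/(6*h), still 0/0.
After 3 applications of L'Hôpital's rule the quotient is (-cos(h))/(6); substituting h = 0 gives -1/6.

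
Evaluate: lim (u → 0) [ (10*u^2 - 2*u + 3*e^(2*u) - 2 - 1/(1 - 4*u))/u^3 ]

Substitution gives 0/0 (the numerator vanishes to order 3).
Expand each term to order u^3: the coefficient of u^3 in −1/(1 - 4u) is -64 and in 3·e^(2u) is 4.
Lower-order terms cancel with the polynomial part, so the numerator is (-60)·u^3 + o(u^3), and the limit is (-60)/(1) = -60.

-60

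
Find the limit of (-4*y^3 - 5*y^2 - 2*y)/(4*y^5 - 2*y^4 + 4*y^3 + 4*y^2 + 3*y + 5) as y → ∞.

The denominator has degree 5 and the numerator degree 3. Dividing numerator and denominator by y^5 sends every term to 0 except the leading denominator term, so the limit is 0.

0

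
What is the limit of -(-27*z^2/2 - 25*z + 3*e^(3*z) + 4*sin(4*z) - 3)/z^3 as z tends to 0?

Substitution gives 0/0; apply L'Hôpital's rule 3 times.
After differentiating numerator and denominator 3 times the quotient is (81*e^(3*z) - 256*cos(4*z))/(-6); at z = 0 this is 175/6.

175/6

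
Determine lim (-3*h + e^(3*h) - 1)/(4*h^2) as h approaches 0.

Direct substitution gives 0/0.
Apply L'Hôpital: lim (3*e^(3*h) - 3)/(8*h), still 0/0.
After 2 applications of L'Hôpital's rule the quotient is (9*e^(3*h))/(8); substituting h = 0 gives 9/8.

9/8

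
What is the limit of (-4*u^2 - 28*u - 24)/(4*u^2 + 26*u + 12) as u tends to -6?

-10/11

Since u = -6 makes numerator and denominator zero, (u + 6) divides both.
Cancelling it gives (-4*u - 4)/(4*u + 2); now plug in u = -6 to get -10/11.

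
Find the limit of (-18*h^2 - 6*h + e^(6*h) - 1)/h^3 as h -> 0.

Direct substitution gives 0/0.
Apply L'Hôpital: lim (-36*h + 6*e^(6*h) - 6)/(3*h^2), still 0/0.
Apply L'Hôpital: lim (36*e^(6*h) - 36)/(6*h), still 0/0.
After 3 applications of L'Hôpital's rule the quotient is (216*e^(6*h))/(6); substituting h = 0 gives 36.

36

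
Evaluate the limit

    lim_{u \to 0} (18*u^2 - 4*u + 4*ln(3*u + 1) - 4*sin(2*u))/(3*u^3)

124/9

Substitution gives 0/0 (the numerator vanishes to order 3).
Expand each term to order u^3: the coefficient of u^3 in 4·ln(1 + 3u) is 36 and in -4·sin(2u) is 16/3.
Lower-order terms cancel with the polynomial part, so the numerator is (124/3)·u^3 + o(u^3), and the limit is (124/3)/(3) = 124/9.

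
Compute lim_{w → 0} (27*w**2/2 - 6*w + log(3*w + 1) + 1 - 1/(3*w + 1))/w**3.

Substitution gives 0/0 (the numerator vanishes to order 3).
Expand each term to order w^3: the coefficient of w^3 in −1/(1 + 3w) is 27 and in ln(1 + 3w) is 9.
Lower-order terms cancel with the polynomial part, so the numerator is (36)·w^3 + o(w^3), and the limit is (36)/(1) = 36.

36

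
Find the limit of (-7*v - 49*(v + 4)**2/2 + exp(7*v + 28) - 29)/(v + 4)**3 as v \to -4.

Direct substitution gives 0/0.
Apply L'Hôpital: lim (-49*v + 7*e^(7*v + 28) - 203)/(3*(v + 4)^2), still 0/0.
Apply L'Hôpital: lim (49*e^(7*v + 28) - 49)/(6*v + 24), still 0/0.
After 3 applications of L'Hôpital's rule the quotient is (343*e^(7*v + 28))/(6); substituting v = -4 gives 343/6.

343/6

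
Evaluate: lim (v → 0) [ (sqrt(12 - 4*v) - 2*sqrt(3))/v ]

-√(3)/3

A 0/0 form; rationalise with √(12 - 4v) + √12. This collapses the numerator to -4v, leaving -4/(√(12 - 4v) + √12) → -4/(2√12) = -√(3)/3.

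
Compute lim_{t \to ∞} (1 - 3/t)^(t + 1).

Write it as [(1 - 3/t)^t]^(1) · (1 - 3/t)^(1). The bracketed term tends to e^(-3) and the second factor to 1, so the limit is e^(-3).

e^(-3)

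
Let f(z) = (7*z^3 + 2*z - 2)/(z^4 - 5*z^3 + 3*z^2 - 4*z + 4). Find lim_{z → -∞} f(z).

0

The denominator has degree 4 and the numerator degree 3. Dividing numerator and denominator by z^4 sends every term to 0 except the leading denominator term, so the limit is 0.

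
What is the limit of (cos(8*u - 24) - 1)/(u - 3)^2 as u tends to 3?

Direct substitution gives 0/0.
Apply L'Hôpital: lim (-8*sin(8*u - 24))/(2*u - 6), still 0/0.
After 2 applications of L'Hôpital's rule the quotient is (-64*cos(8*u - 24))/(2); substituting u = 3 gives -32.

-32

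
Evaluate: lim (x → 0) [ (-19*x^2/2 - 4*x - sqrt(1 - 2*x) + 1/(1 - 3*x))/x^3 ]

Substitution gives 0/0; apply L'Hôpital's rule 3 times.
After differentiating numerator and denominator 3 times the quotient is (162/(3*x - 1)^4 + 3/(1 - 2*x)^(5/2))/(6); at x = 0 this is 55/2.

55/2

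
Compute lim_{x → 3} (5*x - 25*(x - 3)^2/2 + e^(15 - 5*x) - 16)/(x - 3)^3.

-125/6

Direct substitution gives 0/0.
Apply L'Hôpital: lim (-25*x - 5*e^(15 - 5*x) + 80)/(3*(x - 3)^2), still 0/0.
Apply L'Hôpital: lim (25*e^(15 - 5*x) - 25)/(6*x - 18), still 0/0.
After 3 applications of L'Hôpital's rule the quotient is (-125*e^(15 - 5*x))/(6); substituting x = 3 gives -125/6.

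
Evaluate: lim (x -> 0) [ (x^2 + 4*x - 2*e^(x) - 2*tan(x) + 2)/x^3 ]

-1

Substitution gives 0/0; apply L'Hôpital's rule 3 times.
After differentiating numerator and denominator 3 times the quotient is (-2*e^(x) - 12*tan(x)^4 - 16*tan(x)^2 - 4)/(6); at x = 0 this is -1.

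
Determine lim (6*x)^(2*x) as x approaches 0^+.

Base → 0⁺ and exponent → 0⁺: a 0^0 form.
Take logs: 2x·ln(6x). This is 0·(−∞); rewriting as ln(6x)/(1/(2x)) and applying L'Hôpital gives 0.
Hence the limit is e^0 = 1.

1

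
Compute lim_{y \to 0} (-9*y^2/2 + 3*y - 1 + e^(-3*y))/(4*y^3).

Direct substitution gives 0/0.
Apply L'Hôpital: lim (-9*y + 3 - 3*e^(-3*y))/(12*y^2), still 0/0.
Apply L'Hôpital: lim (-9 + 9*e^(-3*y))/(24*y), still 0/0.
After 3 applications of L'Hôpital's rule the quotient is (-27*e^(-3*y))/(24); substituting y = 0 gives -9/8.

-9/8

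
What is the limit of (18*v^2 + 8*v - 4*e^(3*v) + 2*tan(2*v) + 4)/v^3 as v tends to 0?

-38/3

Substitution gives 0/0 (the numerator vanishes to order 3).
Expand each term to order v^3: the coefficient of v^3 in 2·tan(2v) is 16/3 and in -4·e^(3v) is -18.
Lower-order terms cancel with the polynomial part, so the numerator is (-38/3)·v^3 + o(v^3), and the limit is (-38/3)/(1) = -38/3.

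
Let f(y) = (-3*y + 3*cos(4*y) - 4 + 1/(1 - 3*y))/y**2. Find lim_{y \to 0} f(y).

-15

Substitution gives 0/0; apply L'Hôpital's rule 2 times.
After differentiating numerator and denominator 2 times the quotient is (-48*cos(4*y) - 18/(3*y - 1)^3)/(2); at y = 0 this is -15.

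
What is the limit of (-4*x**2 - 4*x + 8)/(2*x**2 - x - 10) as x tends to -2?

Direct substitution gives 0/0, so factor. Both numerator and denominator have (x + 2) as a factor.
After cancelling, the expression reduces to (4 - 4*x)/(2*x - 5).
Substituting x = -2 gives -4/3.

-4/3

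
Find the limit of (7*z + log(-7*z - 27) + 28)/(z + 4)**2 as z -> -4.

Direct substitution gives 0/0.
Apply L'Hôpital: lim (7 - 7/(-7*z - 27))/(2*z + 8), still 0/0.
After 2 applications of L'Hôpital's rule the quotient is (-49/(-7*z - 27)^2)/(2); substituting z = -4 gives -49/2.

-49/2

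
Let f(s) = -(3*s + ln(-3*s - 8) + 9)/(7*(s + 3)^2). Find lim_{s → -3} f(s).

Direct substitution gives 0/0.
Apply L'Hôpital: lim (3 - 3/(-3*s - 8))/(-14*s - 42), still 0/0.
After 2 applications of L'Hôpital's rule the quotient is (-9/(-3*s - 8)^2)/(-14); substituting s = -3 gives 9/14.

9/14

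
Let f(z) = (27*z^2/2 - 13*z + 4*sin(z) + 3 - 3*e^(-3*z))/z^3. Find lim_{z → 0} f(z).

Substitution gives 0/0; apply L'Hôpital's rule 3 times.
After differentiating numerator and denominator 3 times the quotient is (-4*cos(z) + 81*e^(-3*z))/(6); at z = 0 this is 77/6.

77/6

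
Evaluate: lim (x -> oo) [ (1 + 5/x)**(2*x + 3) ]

Let L be the limit and take ln: ln L = lim (2x + 3)·ln(1 + 5/x) = lim (2x + 3)·(5/x + O(1/x²)) = 10.
Hence L = e^(10).

e^(10)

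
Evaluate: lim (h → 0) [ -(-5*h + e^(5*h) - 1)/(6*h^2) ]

-25/12

Direct substitution gives 0/0.
Apply L'Hôpital: lim (5*e^(5*h) - 5)/(-12*h), still 0/0.
After 2 applications of L'Hôpital's rule the quotient is (25*e^(5*h))/(-12); substituting h = 0 gives -25/12.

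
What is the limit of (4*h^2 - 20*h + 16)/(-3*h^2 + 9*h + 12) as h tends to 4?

Since h = 4 makes numerator and denominator zero, (h - 4) divides both.
Cancelling it gives (4*h - 4)/(-3*h - 3); now plug in h = 4 to get -4/5.

-4/5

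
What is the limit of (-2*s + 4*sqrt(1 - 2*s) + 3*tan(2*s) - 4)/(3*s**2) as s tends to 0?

Substitution gives 0/0; apply L'Hôpital's rule 2 times.
After differentiating numerator and denominator 2 times the quotient is (24*tan(2*s)/cos(2*s)^2 - 4/(1 - 2*s)^(3/2))/(6); at s = 0 this is -2/3.

-2/3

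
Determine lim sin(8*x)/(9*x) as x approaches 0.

8/9

Substitution gives 0/0.
Write it as (8/9)·sin(8x)/(8x); since sin(u)/u → 1, the limit is 8/9.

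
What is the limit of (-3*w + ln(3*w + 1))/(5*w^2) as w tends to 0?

-9/10

Direct substitution gives 0/0.
Apply L'Hôpital: lim (-3 + 3/(3*w + 1))/(10*w), still 0/0.
After 2 applications of L'Hôpital's rule the quotient is (-9/(3*w + 1)^2)/(10); substituting w = 0 gives -9/10.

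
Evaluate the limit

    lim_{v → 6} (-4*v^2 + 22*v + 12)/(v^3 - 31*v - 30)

-26/77

Since v = 6 makes numerator and denominator zero, (v - 6) divides both.
Cancelling it gives (-4*v - 2)/(v^2 + 6*v + 5); now plug in v = 6 to get -26/77.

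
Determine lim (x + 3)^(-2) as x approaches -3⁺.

As x → -3⁺, (x + 3) → 0⁺, so (x + 3)^2 → 0⁺ and 1/(x + 3)^2 → ∞.

∞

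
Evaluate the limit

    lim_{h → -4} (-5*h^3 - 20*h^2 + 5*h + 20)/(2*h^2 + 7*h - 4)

25/3

Since h = -4 makes numerator and denominator zero, (h + 4) divides both.
Cancelling it gives (5 - 5*h^2)/(2*h - 1); now plug in h = -4 to get 25/3.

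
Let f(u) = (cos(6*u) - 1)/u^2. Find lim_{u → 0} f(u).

-18

Direct substitution gives 0/0.
Apply L'Hôpital: lim (-6*sin(6*u))/(2*u), still 0/0.
After 2 applications of L'Hôpital's rule the quotient is (-36*cos(6*u))/(2); substituting u = 0 gives -18.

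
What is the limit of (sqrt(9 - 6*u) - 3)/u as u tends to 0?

-1

Substitution gives 0/0. Multiply numerator and denominator by the conjugate √(9 - 6u) + √9.
The numerator becomes (9 - 6u) − 9 = -6u, so the expression simplifies to -6/(√(9 - 6u) + √9).
Letting u → 0 gives -6/(2√9) = -1.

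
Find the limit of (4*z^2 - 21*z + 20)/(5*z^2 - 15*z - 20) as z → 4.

At z = 4 both the top and bottom vanish — a removable singularity. Factoring out (z - 4) from each leaves (4*z - 5)/(5*z + 5), which at z = 4 equals 11/25.

11/25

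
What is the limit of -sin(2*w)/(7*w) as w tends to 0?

-2/7

Substitution gives 0/0.
Write it as (2/(-7))·sin(2w)/(2w); since sin(u)/u → 1, the limit is -2/7.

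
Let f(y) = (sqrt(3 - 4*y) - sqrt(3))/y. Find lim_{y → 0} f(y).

A 0/0 form; rationalise with √(3 - 4y) + √3. This collapses the numerator to -4y, leaving -4/(√(3 - 4y) + √3) → -4/(2√3) = -2*√(3)/3.

-2*√(3)/3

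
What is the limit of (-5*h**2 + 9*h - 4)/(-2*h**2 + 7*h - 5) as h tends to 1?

At h = 1 both the top and bottom vanish — a removable singularity. Factoring out (h - 1) from each leaves (4 - 5*h)/(5 - 2*h), which at h = 1 equals -1/3.

-1/3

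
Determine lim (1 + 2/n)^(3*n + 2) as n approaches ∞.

e^(6)

The base → 1 and the exponent → ∞: a 1^∞ form.
Take logarithms: (3n + 2)·ln(1 + 2/n). Since ln(1+u) ~ u for small u, this behaves like (3n)·(2/n) → 6.
So the limit is e^(6).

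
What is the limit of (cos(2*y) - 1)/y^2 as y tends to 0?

-2

Direct substitution gives 0/0.
Apply L'Hôpital: lim (-2*sin(2*y))/(2*y), still 0/0.
After 2 applications of L'Hôpital's rule the quotient is (-4*cos(2*y))/(2); substituting y = 0 gives -2.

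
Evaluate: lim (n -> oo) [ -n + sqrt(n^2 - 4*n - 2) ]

-2

This has the form ∞ − ∞. Multiply and divide by the conjugate √(n^2 - 4*n - 2) + n.
That gives (-4n - 2) / (√(n^2 - 4*n - 2) + n).
Divide numerator and denominator by n: the limit is -4/(2·1) = -2.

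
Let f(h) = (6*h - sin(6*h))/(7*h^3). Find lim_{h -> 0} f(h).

Direct substitution gives 0/0.
Apply L'Hôpital: lim (6 - 6*cos(6*h))/(21*h^2), still 0/0.
Apply L'Hôpital: lim (36*sin(6*h))/(42*h), still 0/0.
After 3 applications of L'Hôpital's rule the quotient is (216*cos(6*h))/(42); substituting h = 0 gives 36/7.

36/7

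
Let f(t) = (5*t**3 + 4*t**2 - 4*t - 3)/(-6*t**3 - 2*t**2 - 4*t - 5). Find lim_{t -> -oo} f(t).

Numerator and denominator both have degree 3.
Dividing every term by t^3, all lower-order terms vanish and the limit is the ratio of leading coefficients, 5/(-6) = -5/6.

-5/6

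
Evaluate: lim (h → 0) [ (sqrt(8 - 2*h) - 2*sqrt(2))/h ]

-√(2)/4

A 0/0 form; rationalise with √(8 - 2h) + √8. This collapses the numerator to -2h, leaving -2/(√(8 - 2h) + √8) → -2/(2√8) = -√(2)/4.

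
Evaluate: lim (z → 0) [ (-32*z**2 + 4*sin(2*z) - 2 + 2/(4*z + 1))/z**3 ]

-400/3

Substitution gives 0/0 (the numerator vanishes to order 3).
Expand each term to order z^3: the coefficient of z^3 in 2·1/(1 + 4z) is -128 and in 4·sin(2z) is -16/3.
Lower-order terms cancel with the polynomial part, so the numerator is (-400/3)·z^3 + o(z^3), and the limit is (-400/3)/(1) = -400/3.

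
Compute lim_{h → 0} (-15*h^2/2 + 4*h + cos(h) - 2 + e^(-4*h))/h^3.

Substitution gives 0/0 (the numerator vanishes to order 3).
Expand each term to order h^3: the coefficient of h^3 in cos(h) is 0 and in e^(-4h) is -32/3.
Lower-order terms cancel with the polynomial part, so the numerator is (-32/3)·h^3 + o(h^3), and the limit is (-32/3)/(1) = -32/3.

-32/3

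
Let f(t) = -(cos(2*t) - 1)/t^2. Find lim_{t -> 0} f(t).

Direct substitution gives 0/0.
Apply L'Hôpital: lim (-2*sin(2*t))/(-2*t), still 0/0.
After 2 applications of L'Hôpital's rule the quotient is (-4*cos(2*t))/(-2); substituting t = 0 gives 2.

2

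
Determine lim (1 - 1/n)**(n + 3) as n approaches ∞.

Write it as [(1 - 1/n)^n]^(1) · (1 - 1/n)^(3). The bracketed term tends to e^(-1) and the second factor to 1, so the limit is e^(-1).

e^(-1)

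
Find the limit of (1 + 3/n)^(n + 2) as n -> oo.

e^(3)

Write it as [(1 + 3/n)^n]^(1) · (1 + 3/n)^(2). The bracketed term tends to e^(3) and the second factor to 1, so the limit is e^(3).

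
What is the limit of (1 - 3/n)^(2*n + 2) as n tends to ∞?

Write it as [(1 - 3/n)^n]^(2) · (1 - 3/n)^(2). The bracketed term tends to e^(-3) and the second factor to 1, so the limit is e^(-6).

e^(-6)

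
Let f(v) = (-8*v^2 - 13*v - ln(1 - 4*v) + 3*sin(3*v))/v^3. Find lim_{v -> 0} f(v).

47/6

Substitution gives 0/0 (the numerator vanishes to order 3).
Expand each term to order v^3: the coefficient of v^3 in −ln(1 - 4v) is 64/3 and in 3·sin(3v) is -27/2.
Lower-order terms cancel with the polynomial part, so the numerator is (47/6)·v^3 + o(v^3), and the limit is (47/6)/(1) = 47/6.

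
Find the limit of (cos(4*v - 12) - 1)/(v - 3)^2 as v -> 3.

-8

Direct substitution gives 0/0.
Apply L'Hôpital: lim (-4*sin(4*v - 12))/(2*v - 6), still 0/0.
After 2 applications of L'Hôpital's rule the quotient is (-16*cos(4*v - 12))/(2); substituting v = 3 gives -8.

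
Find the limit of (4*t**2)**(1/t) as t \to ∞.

Base → ∞ and exponent → 0: an ∞^0 form.
Take logs: (1/t)·ln(4·t^2) = (ln 4 + 2·ln t)/t → 0.
So the limit is e^0 = 1.

1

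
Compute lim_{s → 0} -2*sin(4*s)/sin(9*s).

-8/9

Substitution gives 0/0.
Divide numerator and denominator by s: sin(4s)/s → 4 and sin(9s)/s → 9, so the limit is -2·4/9 = -8/9.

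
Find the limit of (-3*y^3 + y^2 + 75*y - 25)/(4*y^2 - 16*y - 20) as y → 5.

-35/6

Direct substitution gives 0/0, so factor. Both numerator and denominator have (y - 5) as a factor.
After cancelling, the expression reduces to (-3*y^2 - 14*y + 5)/(4*y + 4).
Substituting y = 5 gives -35/6.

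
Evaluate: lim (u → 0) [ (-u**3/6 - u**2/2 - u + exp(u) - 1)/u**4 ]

1/24

Direct substitution gives 0/0.
Apply L'Hôpital: lim (-u^2/2 - u + e^(u) - 1)/(4*u^3), still 0/0.
Apply L'Hôpital: lim (-u + e^(u) - 1)/(12*u^2), still 0/0.
Apply L'Hôpital: lim (e^(u) - 1)/(24*u), still 0/0.
After 4 applications of L'Hôpital's rule the quotient is (e^(u))/(24); substituting u = 0 gives 1/24.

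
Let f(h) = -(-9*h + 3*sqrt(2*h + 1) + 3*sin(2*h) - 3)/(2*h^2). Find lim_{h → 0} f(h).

Substitution gives 0/0; apply L'Hôpital's rule 2 times.
After differentiating numerator and denominator 2 times the quotient is (-12*sin(2*h) - 3/(2*h + 1)^(3/2))/(-4); at h = 0 this is 3/4.

3/4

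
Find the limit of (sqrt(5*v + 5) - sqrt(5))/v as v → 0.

√(5)/2

Substitution gives 0/0. Multiply numerator and denominator by the conjugate √(5 + 5v) + √5.
The numerator becomes (5 + 5v) − 5 = 5v, so the expression simplifies to 5/(√(5 + 5v) + √5).
Letting v → 0 gives 5/(2√5) = √(5)/2.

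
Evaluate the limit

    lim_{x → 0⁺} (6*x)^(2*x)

1

Base → 0⁺ and exponent → 0⁺: a 0^0 form.
Take logs: 2x·ln(6x). This is 0·(−∞); rewriting as ln(6x)/(1/(2x)) and applying L'Hôpital gives 0.
Hence the limit is e^0 = 1.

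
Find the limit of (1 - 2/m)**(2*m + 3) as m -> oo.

Write it as [(1 - 2/m)^m]^(2) · (1 - 2/m)^(3). The bracketed term tends to e^(-2) and the second factor to 1, so the limit is e^(-4).

e^(-4)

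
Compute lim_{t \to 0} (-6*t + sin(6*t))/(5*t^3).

-36/5

Direct substitution gives 0/0.
Apply L'Hôpital: lim (6*cos(6*t) - 6)/(15*t^2), still 0/0.
Apply L'Hôpital: lim (-36*sin(6*t))/(30*t), still 0/0.
After 3 applications of L'Hôpital's rule the quotient is (-216*cos(6*t))/(30); substituting t = 0 gives -36/5.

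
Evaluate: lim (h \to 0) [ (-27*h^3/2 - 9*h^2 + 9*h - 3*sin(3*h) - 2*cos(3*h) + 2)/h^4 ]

-27/4

Substitution gives 0/0 (the numerator vanishes to order 4).
Expand each term to order h^4: the coefficient of h^4 in -3·sin(3h) is 0 and in -2·cos(3h) is -27/4.
Lower-order terms cancel with the polynomial part, so the numerator is (-27/4)·h^4 + o(h^4), and the limit is (-27/4)/(1) = -27/4.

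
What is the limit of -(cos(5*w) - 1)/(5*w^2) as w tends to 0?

Direct substitution gives 0/0.
Apply L'Hôpital: lim (-5*sin(5*w))/(-10*w), still 0/0.
After 2 applications of L'Hôpital's rule the quotient is (-25*cos(5*w))/(-10); substituting w = 0 gives 5/2.

5/2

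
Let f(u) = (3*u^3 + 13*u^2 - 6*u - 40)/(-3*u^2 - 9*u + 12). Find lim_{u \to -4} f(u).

Since u = -4 makes numerator and denominator zero, (u + 4) divides both.
Cancelling it gives (3*u^2 + u - 10)/(3 - 3*u); now plug in u = -4 to get 34/15.

34/15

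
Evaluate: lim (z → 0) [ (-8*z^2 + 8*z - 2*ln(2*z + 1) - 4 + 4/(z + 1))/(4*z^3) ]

Substitution gives 0/0; apply L'Hôpital's rule 3 times.
After differentiating numerator and denominator 3 times the quotient is (-32/(2*z + 1)^3 - 24/(z + 1)^4)/(24); at z = 0 this is -7/3.

-7/3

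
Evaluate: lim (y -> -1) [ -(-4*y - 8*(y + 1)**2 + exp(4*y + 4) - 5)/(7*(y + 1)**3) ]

-32/21

Direct substitution gives 0/0.
Apply L'Hôpital: lim (-16*y + 4*e^(4*y + 4) - 20)/(-21*(y + 1)^2), still 0/0.
Apply L'Hôpital: lim (16*e^(4*y + 4) - 16)/(-42*y - 42), still 0/0.
After 3 applications of L'Hôpital's rule the quotient is (64*e^(4*y + 4))/(-42); substituting y = -1 gives -32/21.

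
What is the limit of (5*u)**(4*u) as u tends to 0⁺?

Base → 0⁺ and exponent → 0⁺: a 0^0 form.
Take logs: 4u·ln(5u). This is 0·(−∞); rewriting as ln(5u)/(1/(4u)) and applying L'Hôpital gives 0.
Hence the limit is e^0 = 1.

1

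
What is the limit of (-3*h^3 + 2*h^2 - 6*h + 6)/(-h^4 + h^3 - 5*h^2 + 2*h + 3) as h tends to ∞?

The denominator has degree 4 and the numerator degree 3. Dividing numerator and denominator by h^4 sends every term to 0 except the leading denominator term, so the limit is 0.

0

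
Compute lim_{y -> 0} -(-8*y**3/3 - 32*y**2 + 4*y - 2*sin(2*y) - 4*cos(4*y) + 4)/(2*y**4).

Substitution gives 0/0; apply L'Hôpital's rule 4 times.
After differentiating numerator and denominator 4 times the quotient is (-32*sin(2*y) - 1024*cos(4*y))/(-48); at y = 0 this is 64/3.

64/3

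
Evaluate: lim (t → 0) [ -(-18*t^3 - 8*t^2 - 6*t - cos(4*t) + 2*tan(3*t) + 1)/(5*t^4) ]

32/15

Substitution gives 0/0; apply L'Hôpital's rule 4 times.
After differentiating numerator and denominator 4 times the quotient is (-256*cos(4*t) + 3888*tan(3*t)^5 + 6480*tan(3*t)^3 + 2592*tan(3*t))/(-120); at t = 0 this is 32/15.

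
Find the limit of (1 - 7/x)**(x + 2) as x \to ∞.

e^(-7)

The base → 1 and the exponent → ∞: a 1^∞ form.
Take logarithms: (x + 2)·ln(1 - 7/x). Since ln(1+u) ~ u for small u, this behaves like (x)·(-7/x) → -7.
So the limit is e^(-7).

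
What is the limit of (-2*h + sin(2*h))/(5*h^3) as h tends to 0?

-4/15

Direct substitution gives 0/0.
Apply L'Hôpital: lim (2*cos(2*h) - 2)/(15*h^2), still 0/0.
Apply L'Hôpital: lim (-4*sin(2*h))/(30*h), still 0/0.
After 3 applications of L'Hôpital's rule the quotient is (-8*cos(2*h))/(30); substituting h = 0 gives -4/15.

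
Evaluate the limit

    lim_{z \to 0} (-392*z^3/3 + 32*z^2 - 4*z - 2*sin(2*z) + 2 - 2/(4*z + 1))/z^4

Substitution gives 0/0; apply L'Hôpital's rule 4 times.
After differentiating numerator and denominator 4 times the quotient is (-32*sin(2*z) - 12288/(4*z + 1)^5)/(24); at z = 0 this is -512.

-512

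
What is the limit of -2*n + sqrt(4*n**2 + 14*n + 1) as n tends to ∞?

7/2

An ∞ − ∞ form. Rationalising with the conjugate, the difference becomes (14n + 1) / (√(4*n^2 + 14*n + 1) + 2n).
For large n the denominator behaves like 2·2n, so the quotient tends to 14/4 = 7/2.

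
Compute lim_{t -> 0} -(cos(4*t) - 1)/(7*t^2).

Direct substitution gives 0/0.
Apply L'Hôpital: lim (-4*sin(4*t))/(-14*t), still 0/0.
After 2 applications of L'Hôpital's rule the quotient is (-16*cos(4*t))/(-14); substituting t = 0 gives 8/7.

8/7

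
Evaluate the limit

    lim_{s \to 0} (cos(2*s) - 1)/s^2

Direct substitution gives 0/0.
Apply L'Hôpital: lim (-2*sin(2*s))/(2*s), still 0/0.
After 2 applications of L'Hôpital's rule the quotient is (-4*cos(2*s))/(2); substituting s = 0 gives -2.

-2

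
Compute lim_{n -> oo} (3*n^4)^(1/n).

1

Base → ∞ and exponent → 0: an ∞^0 form.
Take logs: (1/n)·ln(3·n^4) = (ln 3 + 4·ln n)/n → 0.
So the limit is e^0 = 1.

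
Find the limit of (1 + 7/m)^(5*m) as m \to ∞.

The base → 1 and the exponent → ∞: a 1^∞ form.
Take logarithms: (5m)·ln(1 + 7/m). Since ln(1+u) ~ u for small u, this behaves like (5m)·(7/m) → 35.
So the limit is e^(35).

e^(35)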